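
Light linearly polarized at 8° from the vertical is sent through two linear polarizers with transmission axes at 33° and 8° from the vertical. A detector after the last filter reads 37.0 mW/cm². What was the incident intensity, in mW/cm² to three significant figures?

By Malus's law, I₁ = I₀ cos²(33° − 8°) = I₀ cos²(25°) = 0.8214 I₀.
I₂ = I₁ cos²(8° − 33°) = 0.8214 I₀ · cos²(25°) = 0.6747 I₀.
So 37.0 mW/cm² = 0.6747 I₀, giving I₀ = 37.0/0.6747 = 54.84 mW/cm².

I₀ ≈ 54.8 mW/cm²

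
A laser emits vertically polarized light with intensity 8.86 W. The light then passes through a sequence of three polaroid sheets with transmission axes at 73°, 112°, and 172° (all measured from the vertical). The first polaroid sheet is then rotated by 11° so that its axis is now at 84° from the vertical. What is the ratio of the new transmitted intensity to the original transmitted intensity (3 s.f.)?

I_new/I_old ≈ 0.165

Before rotation:
I₁ = I₀ cos²(73° − 0°) = I₀ cos²(73°) = 0.08548 I₀.
I₂ = I₁ cos²(112° − 73°) = 0.08548 I₀ · cos²(39°) = 0.05163 I₀.
I₃ = I₂ cos²(172° − 112°) = 0.05163 I₀ · cos²(60°) = 0.01291 I₀.
After rotation:
I₁ = I₀ cos²(84° − 0°) = I₀ cos²(84°) = 0.01093 I₀.
I₂ = I₁ cos²(112° − 84°) = 0.01093 I₀ · cos²(28°) = 0.008518 I₀.
I₃ = I₂ cos²(172° − 112°) = 0.008518 I₀ · cos²(60°) = 0.00213 I₀.
Ratio = 0.00213 / 0.01291 = 0.165.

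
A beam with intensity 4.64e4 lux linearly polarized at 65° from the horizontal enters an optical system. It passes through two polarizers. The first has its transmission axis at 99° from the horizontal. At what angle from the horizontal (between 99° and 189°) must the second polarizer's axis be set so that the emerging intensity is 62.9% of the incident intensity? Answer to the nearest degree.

By Malus's law, I₁ = I₀ cos²(99° − 65°) = I₀ cos²(34°) = 0.6873 I₀.
Need I₂/I₀ = 0.629, so cos²(θ − 99°) = 0.629 / 0.6873 = 0.9152.
θ − 99° = arccos(√0.9152) = 16.9°, giving θ ≈ 99 + 16.9 = 115.9°.

θ ≈ 116°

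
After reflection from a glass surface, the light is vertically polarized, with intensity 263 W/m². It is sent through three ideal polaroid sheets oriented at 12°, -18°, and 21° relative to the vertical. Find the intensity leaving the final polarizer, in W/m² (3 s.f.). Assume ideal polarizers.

I₁ = 263 W/m² · cos²(12°) = 251.6 W/m².
I₂ = I₁ · cos²(30°) = 251.6 · 0.75 = 188.7 W/m².
I₃ = I₂ · cos²(39°) = 188.7 · 0.604 = 114 W/m².

I ≈ 114 W/m²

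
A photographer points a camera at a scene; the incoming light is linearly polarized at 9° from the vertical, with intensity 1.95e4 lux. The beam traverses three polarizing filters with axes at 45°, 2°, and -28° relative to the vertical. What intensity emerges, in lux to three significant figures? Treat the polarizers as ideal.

I ≈ 5120 lux

By Malus's law, I₁ = 1.95e4 lux · cos²(36°) = 1.276e+04 lux.
I₂ = I₁ · cos²(43°) = 1.276e+04 · 0.5349 = 6827 lux.
I₃ = I₂ · cos²(30°) = 6827 · 0.75 = 5120 lux.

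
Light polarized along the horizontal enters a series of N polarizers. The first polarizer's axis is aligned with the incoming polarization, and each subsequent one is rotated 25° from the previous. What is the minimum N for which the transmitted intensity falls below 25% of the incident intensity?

N = 9

First polarizer is aligned with the polarization: full transmission.
Each further stage multiplies by cos²(25°) = 0.8214.
After N polarizers: T = 0.8214^(N−1). Require T < 0.25 ⇒ N−1 > ln(0.25)/ln(0.8214) = 7.05, so N−1 ≥ 8 and N = 9.
Check: N=9 gives T = 0.2072 < 0.25; N=8 gives T = 0.2523.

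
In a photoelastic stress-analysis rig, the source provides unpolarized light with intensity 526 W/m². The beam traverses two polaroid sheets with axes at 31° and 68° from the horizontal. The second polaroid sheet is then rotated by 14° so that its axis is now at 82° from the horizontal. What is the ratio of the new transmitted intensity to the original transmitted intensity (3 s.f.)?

I_new/I_old ≈ 0.621

Before rotation:
Unpolarized light through the first polarizer → I₁ = ½ I₀, now polarized at 31°.
I₂ = I₁ cos²(68° − 31°) = 0.5 I₀ · cos²(37°) = 0.3189 I₀.
After rotation:
Unpolarized light through the first polarizer → I₁ = ½ I₀, now polarized at 31°.
I₂ = I₁ cos²(82° − 31°) = 0.5 I₀ · cos²(51°) = 0.198 I₀.
Ratio = 0.198 / 0.3189 = 0.6209.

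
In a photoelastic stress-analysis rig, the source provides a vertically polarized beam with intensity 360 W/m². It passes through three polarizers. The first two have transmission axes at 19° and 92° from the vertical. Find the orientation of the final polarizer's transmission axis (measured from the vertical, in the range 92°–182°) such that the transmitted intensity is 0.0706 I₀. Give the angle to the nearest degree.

θ ≈ 108°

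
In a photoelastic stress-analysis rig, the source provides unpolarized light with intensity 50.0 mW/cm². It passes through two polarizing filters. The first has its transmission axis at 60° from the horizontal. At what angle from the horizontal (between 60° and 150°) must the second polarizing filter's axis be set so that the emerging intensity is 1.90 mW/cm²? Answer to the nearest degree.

Unpolarized light through the first polarizer → I₁ = ½ I₀, now polarized at 60°.
Target fraction: 1.90 / 50.0 mW/cm² = 0.038 of I₀.
Need I₂/I₀ = 0.038, so cos²(θ − 60°) = 0.038 / 0.5 = 0.076.
θ − 60° = arccos(√0.076) = 74.0°, giving θ ≈ 60 + 74.0 = 134.0°.

θ ≈ 134°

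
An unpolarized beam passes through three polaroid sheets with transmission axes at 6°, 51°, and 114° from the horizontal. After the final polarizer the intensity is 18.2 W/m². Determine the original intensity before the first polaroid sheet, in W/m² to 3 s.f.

I₀ ≈ 353 W/m²

Unpolarized light through the first polarizer → I₁ = ½ I₀, now polarized at 6°.
I₂ = I₁ cos²(51° − 6°) = 0.5 I₀ · cos²(45°) = 0.25 I₀.
I₃ = I₂ cos²(114° − 51°) = 0.25 I₀ · cos²(63°) = 0.05153 I₀.
So 18.2 W/m² = 0.05153 I₀, giving I₀ = 18.2/0.05153 = 353.2 W/m².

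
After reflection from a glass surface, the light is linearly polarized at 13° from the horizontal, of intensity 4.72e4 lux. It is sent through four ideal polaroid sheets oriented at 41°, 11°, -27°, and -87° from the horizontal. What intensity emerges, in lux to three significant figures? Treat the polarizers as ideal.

I₁ = 4.72e4 lux · cos²(28°) = 3.68e+04 lux.
I₂ = I₁ · cos²(30°) = 3.68e+04 · 0.75 = 2.76e+04 lux.
I₃ = I₂ · cos²(38°) = 2.76e+04 · 0.621 = 1.714e+04 lux.
I₄ = I₃ · cos²(60°) = 1.714e+04 · 0.25 = 4284 lux.

I ≈ 4280 lux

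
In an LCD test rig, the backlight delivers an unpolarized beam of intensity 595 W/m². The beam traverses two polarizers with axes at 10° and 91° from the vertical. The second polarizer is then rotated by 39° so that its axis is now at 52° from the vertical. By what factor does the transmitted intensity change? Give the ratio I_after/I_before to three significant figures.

I_new/I_old ≈ 22.6

Before rotation:
Unpolarized light through the first polarizer → I₁ = ½ I₀, now polarized at 10°.
I₂ = I₁ cos²(91° − 10°) = 0.5 I₀ · cos²(81°) = 0.01224 I₀.
After rotation:
Unpolarized light through the first polarizer → I₁ = ½ I₀, now polarized at 10°.
I₂ = I₁ cos²(52° − 10°) = 0.5 I₀ · cos²(42°) = 0.2761 I₀.
Ratio = 0.2761 / 0.01224 = 22.57.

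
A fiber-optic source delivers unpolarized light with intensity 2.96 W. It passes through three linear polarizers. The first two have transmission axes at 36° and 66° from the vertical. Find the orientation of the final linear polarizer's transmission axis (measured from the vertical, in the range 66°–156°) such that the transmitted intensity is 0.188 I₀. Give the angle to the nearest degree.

Unpolarized light through the first polarizer → I₁ = ½ I₀, now polarized at 36°.
I₂ = I₁ cos²(66° − 36°) = 0.5 I₀ · cos²(30°) = 0.375 I₀.
Need I₃/I₀ = 0.188, so cos²(θ − 66°) = 0.188 / 0.375 = 0.5013.
θ − 66° = arccos(√0.5013) = 44.9°, giving θ ≈ 66 + 44.9 = 110.9°.

θ ≈ 111°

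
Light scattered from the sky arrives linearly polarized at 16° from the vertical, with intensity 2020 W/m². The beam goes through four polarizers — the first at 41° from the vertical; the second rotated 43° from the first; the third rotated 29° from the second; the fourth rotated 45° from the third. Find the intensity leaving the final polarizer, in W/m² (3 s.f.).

By Malus's law, I₁ = 2020 W/m² · cos²(25°) = 1659 W/m².
I₂ = I₁ · cos²(43°) = 1659 · 0.5349 = 887.5 W/m².
I₃ = I₂ · cos²(29°) = 887.5 · 0.765 = 678.9 W/m².
I₄ = I₃ · cos²(45°) = 678.9 · 0.5 = 339.4 W/m².

I ≈ 339 W/m²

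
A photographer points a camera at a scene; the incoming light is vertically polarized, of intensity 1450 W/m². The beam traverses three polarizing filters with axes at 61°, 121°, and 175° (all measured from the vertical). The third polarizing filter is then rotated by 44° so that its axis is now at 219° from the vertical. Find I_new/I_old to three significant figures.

Before rotation:
By Malus's law, I₁ = I₀ cos²(61° − 0°) = I₀ cos²(61°) = 0.235 I₀.
I₂ = I₁ cos²(121° − 61°) = 0.235 I₀ · cos²(60°) = 0.05876 I₀.
I₃ = I₂ cos²(175° − 121°) = 0.05876 I₀ · cos²(54°) = 0.0203 I₀.
After rotation:
I₁ = I₀ cos²(61° − 0°) = I₀ cos²(61°) = 0.235 I₀.
I₂ = I₁ cos²(121° − 61°) = 0.235 I₀ · cos²(60°) = 0.05876 I₀.
Angle between axes 2 and 3: 82°. I₃ = 0.05876 I₀ · cos²(82°) = 0.001138 I₀.
Ratio = 0.001138 / 0.0203 = 0.05606.

I_new/I_old ≈ 0.0561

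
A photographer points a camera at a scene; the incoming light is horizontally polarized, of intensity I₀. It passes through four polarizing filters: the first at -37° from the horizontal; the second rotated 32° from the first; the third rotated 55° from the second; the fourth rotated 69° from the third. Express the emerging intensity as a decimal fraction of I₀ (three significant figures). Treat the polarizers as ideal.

By Malus's law, I₁ = I₀ cos²(-37° − 0°) = I₀ cos²(37°) = 0.6378 I₀.
I₂ = I₁ cos²(32°) = 0.6378 · 0.7192 I₀ = 0.4587 I₀.
I₃ = I₂ cos²(55°) = 0.4587 · 0.329 I₀ = 0.1509 I₀.
I₄ = I₃ cos²(69°) = 0.1509 · 0.1284 I₀ = 0.01938 I₀.
Transmitted fraction = 0.01938.

≈ 0.0194 I₀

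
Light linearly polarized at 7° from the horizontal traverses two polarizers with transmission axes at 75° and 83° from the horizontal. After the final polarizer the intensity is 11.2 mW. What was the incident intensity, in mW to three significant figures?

I₀ ≈ 81.4 mW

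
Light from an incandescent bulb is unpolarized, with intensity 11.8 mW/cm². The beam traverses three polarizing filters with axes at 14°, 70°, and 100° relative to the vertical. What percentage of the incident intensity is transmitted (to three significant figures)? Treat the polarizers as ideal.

≈ 11.7%

Unpolarized light through the first polarizer → I₁ = 11.8 mW/cm²/2 = 5.9 mW/cm², polarized at 14°.
I₂ = I₁ · cos²(56°) = 5.9 · 0.3127 = 1.845 mW/cm².
I₃ = I₂ · cos²(30°) = 1.845 · 0.75 = 1.384 mW/cm².
That is 11.73% of the incident intensity.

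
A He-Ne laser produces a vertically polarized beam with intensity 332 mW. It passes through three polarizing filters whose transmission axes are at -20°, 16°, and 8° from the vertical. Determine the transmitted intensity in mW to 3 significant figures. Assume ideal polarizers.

By Malus's law, I₁ = 332 mW · cos²(20°) = 293.2 mW.
I₂ = I₁ · cos²(36°) = 293.2 · 0.6545 = 191.9 mW.
I₃ = I₂ · cos²(8°) = 191.9 · 0.9806 = 188.2 mW.

I ≈ 188 mW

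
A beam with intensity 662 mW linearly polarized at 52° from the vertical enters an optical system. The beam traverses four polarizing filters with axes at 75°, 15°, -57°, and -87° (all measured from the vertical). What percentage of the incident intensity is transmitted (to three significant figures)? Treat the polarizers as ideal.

≈ 1.52%

I₁ = 662 mW · cos²(23°) = 560.9 mW.
I₂ = I₁ · cos²(60°) = 560.9 · 0.25 = 140.2 mW.
I₃ = I₂ · cos²(72°) = 140.2 · 0.09549 = 13.39 mW.
I₄ = I₃ · cos²(30°) = 13.39 · 0.75 = 10.04 mW.
That is 1.517% of the incident intensity.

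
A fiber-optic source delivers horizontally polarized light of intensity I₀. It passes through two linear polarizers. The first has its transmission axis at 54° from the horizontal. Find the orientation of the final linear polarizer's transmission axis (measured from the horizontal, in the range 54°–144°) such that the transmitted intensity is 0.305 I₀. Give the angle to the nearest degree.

θ ≈ 74°

I₁ = I₀ cos²(54° − 0°) = I₀ cos²(54°) = 0.3455 I₀.
Need I₂/I₀ = 0.305, so cos²(θ − 54°) = 0.305 / 0.3455 = 0.8828.
θ − 54° = arccos(√0.8828) = 20.0°, giving θ ≈ 54 + 20.0 = 74.0°.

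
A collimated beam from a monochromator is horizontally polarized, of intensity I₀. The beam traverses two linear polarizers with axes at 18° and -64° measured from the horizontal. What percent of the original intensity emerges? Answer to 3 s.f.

≈ 1.75%

I₁ = I₀ cos²(18° − 0°) = I₀ cos²(18°) = 0.9045 I₀.
I₂ = I₁ cos²(-64° − 18°) = 0.9045 I₀ · cos²(82°) = 0.01752 I₀.
That is 1.752% of the incident intensity.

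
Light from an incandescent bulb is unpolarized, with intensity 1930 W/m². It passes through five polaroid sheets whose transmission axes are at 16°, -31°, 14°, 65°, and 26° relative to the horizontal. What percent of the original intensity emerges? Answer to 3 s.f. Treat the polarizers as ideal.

Unpolarized light through the first polarizer → I₁ = 1930 W/m²/2 = 965 W/m², polarized at 16°.
I₂ = I₁ · cos²(47°) = 965 · 0.4651 = 448.8 W/m².
I₃ = I₂ · cos²(45°) = 448.8 · 0.5 = 224.4 W/m².
I₄ = I₃ · cos²(51°) = 224.4 · 0.396 = 88.88 W/m².
I₅ = I₄ · cos²(39°) = 88.88 · 0.604 = 53.68 W/m².
That is 2.781% of the incident intensity.

≈ 2.78%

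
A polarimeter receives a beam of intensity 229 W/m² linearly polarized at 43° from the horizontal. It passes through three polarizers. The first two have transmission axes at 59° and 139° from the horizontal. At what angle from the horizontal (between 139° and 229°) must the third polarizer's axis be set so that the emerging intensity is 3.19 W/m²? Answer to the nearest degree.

θ ≈ 184°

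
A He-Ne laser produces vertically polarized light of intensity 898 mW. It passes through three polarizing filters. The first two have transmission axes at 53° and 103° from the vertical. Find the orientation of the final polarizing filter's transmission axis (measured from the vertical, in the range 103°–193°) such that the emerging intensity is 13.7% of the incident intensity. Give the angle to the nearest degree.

θ ≈ 120°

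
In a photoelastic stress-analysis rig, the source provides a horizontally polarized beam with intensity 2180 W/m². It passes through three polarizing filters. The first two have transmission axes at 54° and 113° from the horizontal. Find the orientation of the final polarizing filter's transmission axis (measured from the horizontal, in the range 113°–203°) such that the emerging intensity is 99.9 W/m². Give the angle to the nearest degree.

θ ≈ 158°

I₁ = I₀ cos²(54° − 0°) = I₀ cos²(54°) = 0.3455 I₀.
I₂ = I₁ cos²(113° − 54°) = 0.3455 I₀ · cos²(59°) = 0.09165 I₀.
Target fraction: 99.9 / 2180 W/m² = 0.04583 of I₀.
Need I₃/I₀ = 0.04583, so cos²(θ − 113°) = 0.04583 / 0.09165 = 0.5.
θ − 113° = arccos(√0.5) = 45.0°, giving θ ≈ 113 + 45.0 = 158.0°.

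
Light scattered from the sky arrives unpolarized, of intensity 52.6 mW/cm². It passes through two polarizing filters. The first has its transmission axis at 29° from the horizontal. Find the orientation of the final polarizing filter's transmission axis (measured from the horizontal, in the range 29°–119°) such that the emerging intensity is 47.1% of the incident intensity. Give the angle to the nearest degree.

θ ≈ 43°

Unpolarized light through the first polarizer → I₁ = ½ I₀, now polarized at 29°.
Need I₂/I₀ = 0.471, so cos²(θ − 29°) = 0.471 / 0.5 = 0.942.
θ − 29° = arccos(√0.942) = 13.9°, giving θ ≈ 29 + 13.9 = 42.9°.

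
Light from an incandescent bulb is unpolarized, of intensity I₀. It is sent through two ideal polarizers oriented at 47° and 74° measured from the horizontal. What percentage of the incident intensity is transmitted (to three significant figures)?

≈ 39.7%

Unpolarized light through the first polarizer → I₁ = ½ I₀, now polarized at 47°.
I₂ = I₁ cos²(74° − 47°) = 0.5 I₀ · cos²(27°) = 0.3969 I₀.
That is 39.69% of the incident intensity.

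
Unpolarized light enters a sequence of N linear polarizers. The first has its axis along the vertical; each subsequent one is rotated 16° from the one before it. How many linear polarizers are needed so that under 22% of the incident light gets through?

N = 12

First polarizer halves the unpolarized light: factor 1/2.
Each further stage multiplies by cos²(16°) = 0.924.
After N polarizers: T = 0.5·0.924^(N−1). Require T < 0.22 ⇒ N−1 > ln(0.22/0.5)/ln(0.924) = 10.39, so N−1 ≥ 11 and N = 12.
Check: N=12 gives T = 0.2096 < 0.22; N=11 gives T = 0.2269.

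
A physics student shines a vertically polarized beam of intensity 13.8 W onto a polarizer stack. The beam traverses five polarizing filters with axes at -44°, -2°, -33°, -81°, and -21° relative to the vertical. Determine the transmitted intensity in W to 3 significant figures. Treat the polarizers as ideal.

I₁ = 13.8 W · cos²(44°) = 7.141 W.
I₂ = I₁ · cos²(42°) = 7.141 · 0.5523 = 3.944 W.
I₃ = I₂ · cos²(31°) = 3.944 · 0.7347 = 2.898 W.
I₄ = I₃ · cos²(48°) = 2.898 · 0.4477 = 1.297 W.
I₅ = I₄ · cos²(60°) = 1.297 · 0.25 = 0.3243 W.

I ≈ 0.324 W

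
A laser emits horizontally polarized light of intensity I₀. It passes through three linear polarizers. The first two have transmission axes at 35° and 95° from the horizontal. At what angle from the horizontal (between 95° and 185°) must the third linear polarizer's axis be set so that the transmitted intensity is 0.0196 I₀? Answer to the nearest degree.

By Malus's law, I₁ = I₀ cos²(35° − 0°) = I₀ cos²(35°) = 0.671 I₀.
I₂ = I₁ cos²(95° − 35°) = 0.671 I₀ · cos²(60°) = 0.1678 I₀.
Need I₃/I₀ = 0.0196, so cos²(θ − 95°) = 0.0196 / 0.1678 = 0.1168.
θ − 95° = arccos(√0.1168) = 70.0°, giving θ ≈ 95 + 70.0 = 165.0°.

θ ≈ 165°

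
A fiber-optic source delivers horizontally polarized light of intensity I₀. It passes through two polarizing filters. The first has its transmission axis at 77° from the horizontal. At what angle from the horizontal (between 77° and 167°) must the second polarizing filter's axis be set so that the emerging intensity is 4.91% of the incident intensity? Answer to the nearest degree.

I₁ = I₀ cos²(77° − 0°) = I₀ cos²(77°) = 0.0506 I₀.
Need I₂/I₀ = 0.0491, so cos²(θ − 77°) = 0.0491 / 0.0506 = 0.9703.
θ − 77° = arccos(√0.9703) = 9.9°, giving θ ≈ 77 + 9.9 = 86.9°.

θ ≈ 87°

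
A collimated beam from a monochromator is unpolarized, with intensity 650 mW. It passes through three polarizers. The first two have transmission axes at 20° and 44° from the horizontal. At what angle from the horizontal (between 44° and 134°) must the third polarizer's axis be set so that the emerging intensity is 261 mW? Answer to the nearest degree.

Unpolarized light through the first polarizer → I₁ = ½ I₀, now polarized at 20°.
I₂ = I₁ cos²(44° − 20°) = 0.5 I₀ · cos²(24°) = 0.4173 I₀.
Target fraction: 261 / 650 mW = 0.4015 of I₀.
Need I₃/I₀ = 0.4015, so cos²(θ − 44°) = 0.4015 / 0.4173 = 0.9623.
θ − 44° = arccos(√0.9623) = 11.2°, giving θ ≈ 44 + 11.2 = 55.2°.

θ ≈ 55°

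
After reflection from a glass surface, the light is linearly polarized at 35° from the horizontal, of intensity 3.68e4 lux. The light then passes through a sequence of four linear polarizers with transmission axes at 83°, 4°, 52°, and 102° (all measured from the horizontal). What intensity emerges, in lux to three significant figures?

I ≈ 111 lux

I₁ = 3.68e4 lux · cos²(48°) = 1.648e+04 lux.
I₂ = I₁ · cos²(79°) = 1.648e+04 · 0.03641 = 599.9 lux.
I₃ = I₂ · cos²(48°) = 599.9 · 0.4477 = 268.6 lux.
I₄ = I₃ · cos²(50°) = 268.6 · 0.4132 = 111 lux.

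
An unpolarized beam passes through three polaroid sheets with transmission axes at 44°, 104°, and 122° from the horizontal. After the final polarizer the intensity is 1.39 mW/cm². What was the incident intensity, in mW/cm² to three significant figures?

I₀ ≈ 12.3 mW/cm²

Unpolarized light through the first polarizer → I₁ = ½ I₀, now polarized at 44°.
I₂ = I₁ cos²(104° − 44°) = 0.5 I₀ · cos²(60°) = 0.125 I₀.
I₃ = I₂ cos²(122° − 104°) = 0.125 I₀ · cos²(18°) = 0.1131 I₀.
So 1.39 mW/cm² = 0.1131 I₀, giving I₀ = 1.39/0.1131 = 12.29 mW/cm².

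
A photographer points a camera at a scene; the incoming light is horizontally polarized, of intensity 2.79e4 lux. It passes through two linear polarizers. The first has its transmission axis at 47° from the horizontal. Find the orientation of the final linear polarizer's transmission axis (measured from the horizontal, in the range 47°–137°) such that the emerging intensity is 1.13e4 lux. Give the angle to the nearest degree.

θ ≈ 68°

I₁ = I₀ cos²(47° − 0°) = I₀ cos²(47°) = 0.4651 I₀.
Target fraction: 1.13e4 / 2.79e4 lux = 0.405 of I₀.
Need I₂/I₀ = 0.405, so cos²(θ − 47°) = 0.405 / 0.4651 = 0.8708.
θ − 47° = arccos(√0.8708) = 21.1°, giving θ ≈ 47 + 21.1 = 68.1°.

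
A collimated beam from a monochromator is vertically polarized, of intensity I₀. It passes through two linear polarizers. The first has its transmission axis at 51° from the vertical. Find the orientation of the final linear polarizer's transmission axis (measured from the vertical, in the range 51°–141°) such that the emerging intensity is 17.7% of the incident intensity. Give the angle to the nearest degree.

I₁ = I₀ cos²(51° − 0°) = I₀ cos²(51°) = 0.396 I₀.
Need I₂/I₀ = 0.177, so cos²(θ − 51°) = 0.177 / 0.396 = 0.4469.
θ − 51° = arccos(√0.4469) = 48.0°, giving θ ≈ 51 + 48.0 = 99.0°.

θ ≈ 99°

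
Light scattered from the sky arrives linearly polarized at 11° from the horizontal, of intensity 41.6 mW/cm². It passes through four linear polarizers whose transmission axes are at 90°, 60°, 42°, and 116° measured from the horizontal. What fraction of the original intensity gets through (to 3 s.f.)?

I₁ = 41.6 mW/cm² · cos²(79°) = 1.515 mW/cm².
I₂ = I₁ · cos²(30°) = 1.515 · 0.75 = 1.136 mW/cm².
I₃ = I₂ · cos²(18°) = 1.136 · 0.9045 = 1.027 mW/cm².
I₄ = I₃ · cos²(74°) = 1.027 · 0.07598 = 0.07806 mW/cm².
Transmitted fraction = 0.001876.

I/I₀ ≈ 0.00188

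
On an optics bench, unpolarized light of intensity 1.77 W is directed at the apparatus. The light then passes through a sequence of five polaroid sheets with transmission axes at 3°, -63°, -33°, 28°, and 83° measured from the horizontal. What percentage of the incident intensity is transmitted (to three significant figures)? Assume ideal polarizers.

Unpolarized light through the first polarizer → I₁ = 1.77 W/2 = 0.885 W, polarized at 3°.
I₂ = I₁ · cos²(66°) = 0.885 · 0.1654 = 0.1464 W.
I₃ = I₂ · cos²(30°) = 0.1464 · 0.75 = 0.1098 W.
I₄ = I₃ · cos²(61°) = 0.1098 · 0.235 = 0.02581 W.
I₅ = I₄ · cos²(55°) = 0.02581 · 0.329 = 0.008491 W.
That is 0.4797% of the incident intensity.

≈ 0.480%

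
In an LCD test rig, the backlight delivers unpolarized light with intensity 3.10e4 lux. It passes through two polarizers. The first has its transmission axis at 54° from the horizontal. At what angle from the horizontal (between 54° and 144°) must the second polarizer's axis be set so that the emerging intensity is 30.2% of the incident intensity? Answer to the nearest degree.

θ ≈ 93°

Unpolarized light through the first polarizer → I₁ = ½ I₀, now polarized at 54°.
Need I₂/I₀ = 0.302, so cos²(θ − 54°) = 0.302 / 0.5 = 0.604.
θ − 54° = arccos(√0.604) = 39.0°, giving θ ≈ 54 + 39.0 = 93.0°.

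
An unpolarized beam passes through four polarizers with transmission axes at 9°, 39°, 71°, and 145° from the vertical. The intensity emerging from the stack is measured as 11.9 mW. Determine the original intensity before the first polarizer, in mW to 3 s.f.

Unpolarized light through the first polarizer → I₁ = ½ I₀, now polarized at 9°.
I₂ = I₁ cos²(39° − 9°) = 0.5 I₀ · cos²(30°) = 0.375 I₀.
I₃ = I₂ cos²(71° − 39°) = 0.375 I₀ · cos²(32°) = 0.2697 I₀.
I₄ = I₃ cos²(145° − 71°) = 0.2697 I₀ · cos²(74°) = 0.02049 I₀.
So 11.9 mW = 0.02049 I₀, giving I₀ = 11.9/0.02049 = 580.8 mW.

I₀ ≈ 581 mW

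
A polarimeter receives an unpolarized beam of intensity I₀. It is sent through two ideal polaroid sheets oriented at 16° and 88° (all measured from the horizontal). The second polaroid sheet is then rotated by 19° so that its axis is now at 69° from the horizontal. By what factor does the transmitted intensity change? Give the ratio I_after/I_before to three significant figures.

Before rotation:
Unpolarized light through the first polarizer → I₁ = ½ I₀, now polarized at 16°.
I₂ = I₁ cos²(88° − 16°) = 0.5 I₀ · cos²(72°) = 0.04775 I₀.
After rotation:
Unpolarized light through the first polarizer → I₁ = ½ I₀, now polarized at 16°.
I₂ = I₁ cos²(69° − 16°) = 0.5 I₀ · cos²(53°) = 0.1811 I₀.
Ratio = 0.1811 / 0.04775 = 3.793.

I_new/I_old ≈ 3.79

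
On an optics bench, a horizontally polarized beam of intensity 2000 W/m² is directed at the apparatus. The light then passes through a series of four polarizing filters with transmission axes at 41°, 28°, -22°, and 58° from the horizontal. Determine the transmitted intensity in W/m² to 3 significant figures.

I₁ = 2000 W/m² · cos²(41°) = 1139 W/m².
I₂ = I₁ · cos²(13°) = 1139 · 0.9494 = 1082 W/m².
I₃ = I₂ · cos²(50°) = 1082 · 0.4132 = 446.9 W/m².
I₄ = I₃ · cos²(80°) = 446.9 · 0.03015 = 13.47 W/m².

I ≈ 13.5 W/m²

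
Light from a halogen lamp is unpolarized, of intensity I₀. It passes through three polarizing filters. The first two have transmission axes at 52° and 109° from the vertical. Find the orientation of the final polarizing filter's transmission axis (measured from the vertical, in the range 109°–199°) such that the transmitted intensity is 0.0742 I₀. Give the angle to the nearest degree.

θ ≈ 154°

Unpolarized light through the first polarizer → I₁ = ½ I₀, now polarized at 52°.
I₂ = I₁ cos²(109° − 52°) = 0.5 I₀ · cos²(57°) = 0.1483 I₀.
Need I₃/I₀ = 0.0742, so cos²(θ − 109°) = 0.0742 / 0.1483 = 0.5003.
θ − 109° = arccos(√0.5003) = 45.0°, giving θ ≈ 109 + 45.0 = 154.0°.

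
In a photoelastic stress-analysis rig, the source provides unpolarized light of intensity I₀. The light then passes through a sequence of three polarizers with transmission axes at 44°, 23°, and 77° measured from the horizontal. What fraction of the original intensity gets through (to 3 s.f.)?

Unpolarized light through the first polarizer → I₁ = ½ I₀, now polarized at 44°.
I₂ = I₁ cos²(23° − 44°) = 0.5 I₀ · cos²(21°) = 0.4358 I₀.
I₃ = I₂ cos²(77° − 23°) = 0.4358 I₀ · cos²(54°) = 0.1506 I₀.
Transmitted fraction = 0.1506.

≈ 0.151 I₀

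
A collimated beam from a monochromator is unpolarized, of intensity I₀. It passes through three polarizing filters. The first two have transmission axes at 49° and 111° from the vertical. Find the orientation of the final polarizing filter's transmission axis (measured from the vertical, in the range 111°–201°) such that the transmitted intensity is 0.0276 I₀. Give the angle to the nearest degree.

θ ≈ 171°

Unpolarized light through the first polarizer → I₁ = ½ I₀, now polarized at 49°.
I₂ = I₁ cos²(111° − 49°) = 0.5 I₀ · cos²(62°) = 0.1102 I₀.
Need I₃/I₀ = 0.0276, so cos²(θ − 111°) = 0.0276 / 0.1102 = 0.2504.
θ − 111° = arccos(√0.2504) = 60.0°, giving θ ≈ 111 + 60.0 = 171.0°.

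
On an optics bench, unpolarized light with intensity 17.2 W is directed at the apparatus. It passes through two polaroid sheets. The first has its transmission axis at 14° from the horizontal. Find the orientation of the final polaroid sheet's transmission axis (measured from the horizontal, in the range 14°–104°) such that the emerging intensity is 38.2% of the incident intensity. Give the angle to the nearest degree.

Unpolarized light through the first polarizer → I₁ = ½ I₀, now polarized at 14°.
Need I₂/I₀ = 0.382, so cos²(θ − 14°) = 0.382 / 0.5 = 0.764.
θ − 14° = arccos(√0.764) = 29.1°, giving θ ≈ 14 + 29.1 = 43.1°.

θ ≈ 43°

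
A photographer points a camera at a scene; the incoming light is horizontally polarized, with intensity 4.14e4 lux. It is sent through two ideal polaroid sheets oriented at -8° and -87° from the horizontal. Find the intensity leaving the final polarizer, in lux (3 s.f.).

I ≈ 1480 lux

I₁ = 4.14e4 lux · cos²(8°) = 4.06e+04 lux.
I₂ = I₁ · cos²(79°) = 4.06e+04 · 0.03641 = 1478 lux.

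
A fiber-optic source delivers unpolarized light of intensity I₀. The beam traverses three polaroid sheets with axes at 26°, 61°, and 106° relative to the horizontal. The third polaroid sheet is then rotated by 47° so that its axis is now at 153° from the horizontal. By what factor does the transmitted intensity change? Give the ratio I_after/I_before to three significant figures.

I_new/I_old ≈ 0.00244

Before rotation:
Unpolarized light through the first polarizer → I₁ = ½ I₀, now polarized at 26°.
I₂ = I₁ cos²(61° − 26°) = 0.5 I₀ · cos²(35°) = 0.3355 I₀.
I₃ = I₂ cos²(106° − 61°) = 0.3355 I₀ · cos²(45°) = 0.1678 I₀.
After rotation:
Unpolarized light through the first polarizer → I₁ = ½ I₀, now polarized at 26°.
I₂ = I₁ cos²(61° − 26°) = 0.5 I₀ · cos²(35°) = 0.3355 I₀.
Angle between axes 2 and 3: 88°. I₃ = 0.3355 I₀ · cos²(88°) = 0.0004086 I₀.
Ratio = 0.0004086 / 0.1678 = 0.002436.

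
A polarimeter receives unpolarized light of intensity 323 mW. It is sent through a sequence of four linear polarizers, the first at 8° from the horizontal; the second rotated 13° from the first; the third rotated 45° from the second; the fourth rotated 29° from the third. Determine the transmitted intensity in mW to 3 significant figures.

Unpolarized light through the first polarizer → I₁ = 323 mW/2 = 161.5 mW, polarized at 8°.
I₂ = I₁ · cos²(13°) = 161.5 · 0.9494 = 153.3 mW.
I₃ = I₂ · cos²(45°) = 153.3 · 0.5 = 76.66 mW.
I₄ = I₃ · cos²(29°) = 76.66 · 0.765 = 58.64 mW.

I ≈ 58.6 mW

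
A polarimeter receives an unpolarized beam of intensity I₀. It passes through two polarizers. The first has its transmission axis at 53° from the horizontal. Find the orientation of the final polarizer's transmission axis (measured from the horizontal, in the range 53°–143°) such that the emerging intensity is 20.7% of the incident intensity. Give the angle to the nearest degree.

θ ≈ 103°

Unpolarized light through the first polarizer → I₁ = ½ I₀, now polarized at 53°.
Need I₂/I₀ = 0.207, so cos²(θ − 53°) = 0.207 / 0.5 = 0.414.
θ − 53° = arccos(√0.414) = 50.0°, giving θ ≈ 53 + 50.0 = 103.0°.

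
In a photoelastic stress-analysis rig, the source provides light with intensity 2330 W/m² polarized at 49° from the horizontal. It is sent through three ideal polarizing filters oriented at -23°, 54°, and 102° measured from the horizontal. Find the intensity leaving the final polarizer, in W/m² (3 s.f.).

I₁ = 2330 W/m² · cos²(72°) = 222.5 W/m².
I₂ = I₁ · cos²(77°) = 222.5 · 0.0506 = 11.26 W/m².
I₃ = I₂ · cos²(48°) = 11.26 · 0.4477 = 5.041 W/m².

I ≈ 5.04 W/m²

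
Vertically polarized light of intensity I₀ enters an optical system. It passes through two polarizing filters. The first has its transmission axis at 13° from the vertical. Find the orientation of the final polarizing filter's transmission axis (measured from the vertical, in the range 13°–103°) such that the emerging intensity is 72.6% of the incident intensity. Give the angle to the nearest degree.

θ ≈ 42°

I₁ = I₀ cos²(13° − 0°) = I₀ cos²(13°) = 0.9494 I₀.
Need I₂/I₀ = 0.726, so cos²(θ − 13°) = 0.726 / 0.9494 = 0.7647.
θ − 13° = arccos(√0.7647) = 29.0°, giving θ ≈ 13 + 29.0 = 42.0°.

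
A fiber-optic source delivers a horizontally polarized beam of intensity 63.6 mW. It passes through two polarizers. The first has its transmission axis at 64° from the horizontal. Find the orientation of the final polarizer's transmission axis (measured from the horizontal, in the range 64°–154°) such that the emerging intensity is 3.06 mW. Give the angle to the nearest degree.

θ ≈ 124°

By Malus's law, I₁ = I₀ cos²(64° − 0°) = I₀ cos²(64°) = 0.1922 I₀.
Target fraction: 3.06 / 63.6 mW = 0.04811 of I₀.
Need I₂/I₀ = 0.04811, so cos²(θ − 64°) = 0.04811 / 0.1922 = 0.2504.
θ − 64° = arccos(√0.2504) = 60.0°, giving θ ≈ 64 + 60.0 = 124.0°.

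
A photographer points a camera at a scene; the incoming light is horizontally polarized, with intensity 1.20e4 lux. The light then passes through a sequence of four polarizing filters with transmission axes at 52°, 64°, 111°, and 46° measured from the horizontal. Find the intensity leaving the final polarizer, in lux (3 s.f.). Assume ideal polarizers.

I₁ = 1.20e4 lux · cos²(52°) = 4548 lux.
I₂ = I₁ · cos²(12°) = 4548 · 0.9568 = 4352 lux.
I₃ = I₂ · cos²(47°) = 4352 · 0.4651 = 2024 lux.
I₄ = I₃ · cos²(65°) = 2024 · 0.1786 = 361.5 lux.

I ≈ 362 lux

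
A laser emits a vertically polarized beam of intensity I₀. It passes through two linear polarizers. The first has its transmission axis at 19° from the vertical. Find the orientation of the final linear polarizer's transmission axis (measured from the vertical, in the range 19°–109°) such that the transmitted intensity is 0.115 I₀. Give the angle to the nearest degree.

θ ≈ 88°

I₁ = I₀ cos²(19° − 0°) = I₀ cos²(19°) = 0.894 I₀.
Need I₂/I₀ = 0.115, so cos²(θ − 19°) = 0.115 / 0.894 = 0.1286.
θ − 19° = arccos(√0.1286) = 69.0°, giving θ ≈ 19 + 69.0 = 88.0°.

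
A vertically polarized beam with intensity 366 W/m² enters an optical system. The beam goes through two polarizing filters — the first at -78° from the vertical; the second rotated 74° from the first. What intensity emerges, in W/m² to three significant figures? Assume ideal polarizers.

I ≈ 1.20 W/m²

By Malus's law, I₁ = 366 W/m² · cos²(78°) = 15.82 W/m².
I₂ = I₁ · cos²(74°) = 15.82 · 0.07598 = 1.202 W/m².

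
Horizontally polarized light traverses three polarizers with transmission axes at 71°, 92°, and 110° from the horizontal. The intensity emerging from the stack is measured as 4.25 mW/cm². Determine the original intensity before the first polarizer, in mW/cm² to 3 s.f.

I₁ = I₀ cos²(71° − 0°) = I₀ cos²(71°) = 0.106 I₀.
I₂ = I₁ cos²(92° − 71°) = 0.106 I₀ · cos²(21°) = 0.09238 I₀.
I₃ = I₂ cos²(110° − 92°) = 0.09238 I₀ · cos²(18°) = 0.08356 I₀.
So 4.25 mW/cm² = 0.08356 I₀, giving I₀ = 4.25/0.08356 = 50.86 mW/cm².

I₀ ≈ 50.9 mW/cm²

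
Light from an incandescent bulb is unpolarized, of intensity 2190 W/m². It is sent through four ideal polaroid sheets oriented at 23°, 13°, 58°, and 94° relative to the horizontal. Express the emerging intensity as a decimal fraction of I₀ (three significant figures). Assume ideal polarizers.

Unpolarized light through the first polarizer → I₁ = 2190 W/m²/2 = 1095 W/m², polarized at 23°.
I₂ = I₁ · cos²(10°) = 1095 · 0.9698 = 1062 W/m².
I₃ = I₂ · cos²(45°) = 1062 · 0.5 = 531 W/m².
I₄ = I₃ · cos²(36°) = 531 · 0.6545 = 347.5 W/m².
Transmitted fraction = 0.1587.

I/I₀ ≈ 0.159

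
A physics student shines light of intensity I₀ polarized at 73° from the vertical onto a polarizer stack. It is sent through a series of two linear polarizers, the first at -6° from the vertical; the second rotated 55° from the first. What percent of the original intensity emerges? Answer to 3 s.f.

≈ 1.20%

I₁ = I₀ cos²(-6° − 73°) = I₀ cos²(79°) = 0.03641 I₀.
I₂ = I₁ cos²(55°) = 0.03641 · 0.329 I₀ = 0.01198 I₀.
That is 1.198% of the incident intensity.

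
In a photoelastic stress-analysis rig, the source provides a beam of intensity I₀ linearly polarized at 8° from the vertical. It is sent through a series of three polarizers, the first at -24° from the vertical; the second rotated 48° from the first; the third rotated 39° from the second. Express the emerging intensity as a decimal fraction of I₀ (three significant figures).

I₁ = I₀ cos²(-24° − 8°) = I₀ cos²(32°) = 0.7192 I₀.
I₂ = I₁ cos²(48°) = 0.7192 · 0.4477 I₀ = 0.322 I₀.
I₃ = I₂ cos²(39°) = 0.322 · 0.604 I₀ = 0.1945 I₀.
Transmitted fraction = 0.1945.

≈ 0.194 I₀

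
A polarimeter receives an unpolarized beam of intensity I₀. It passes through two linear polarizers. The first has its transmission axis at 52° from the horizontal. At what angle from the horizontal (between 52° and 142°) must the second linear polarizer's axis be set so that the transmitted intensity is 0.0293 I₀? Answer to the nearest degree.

Unpolarized light through the first polarizer → I₁ = ½ I₀, now polarized at 52°.
Need I₂/I₀ = 0.0293, so cos²(θ − 52°) = 0.0293 / 0.5 = 0.0586.
θ − 52° = arccos(√0.0586) = 76.0°, giving θ ≈ 52 + 76.0 = 128.0°.

θ ≈ 128°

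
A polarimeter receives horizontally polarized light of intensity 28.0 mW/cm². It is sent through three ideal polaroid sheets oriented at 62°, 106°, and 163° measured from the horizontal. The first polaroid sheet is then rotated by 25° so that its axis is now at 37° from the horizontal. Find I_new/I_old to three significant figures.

Before rotation:
I₁ = I₀ cos²(62° − 0°) = I₀ cos²(62°) = 0.2204 I₀.
I₂ = I₁ cos²(106° − 62°) = 0.2204 I₀ · cos²(44°) = 0.114 I₀.
I₃ = I₂ cos²(163° − 106°) = 0.114 I₀ · cos²(57°) = 0.03383 I₀.
After rotation:
I₁ = I₀ cos²(37° − 0°) = I₀ cos²(37°) = 0.6378 I₀.
I₂ = I₁ cos²(106° − 37°) = 0.6378 I₀ · cos²(69°) = 0.08191 I₀.
I₃ = I₂ cos²(163° − 106°) = 0.08191 I₀ · cos²(57°) = 0.0243 I₀.
Ratio = 0.0243 / 0.03383 = 0.7182.

I_new/I_old ≈ 0.718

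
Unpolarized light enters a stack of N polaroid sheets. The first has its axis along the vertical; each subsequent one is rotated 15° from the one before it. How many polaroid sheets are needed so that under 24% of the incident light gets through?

First polarizer halves the unpolarized light: factor 1/2.
Each further stage multiplies by cos²(15°) = 0.933.
After N polarizers: T = 0.5·0.933^(N−1). Require T < 0.24 ⇒ N−1 > ln(0.24/0.5)/ln(0.933) = 10.59, so N−1 ≥ 11 and N = 12.
Check: N=12 gives T = 0.2332 < 0.24; N=11 gives T = 0.2499.

N = 12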